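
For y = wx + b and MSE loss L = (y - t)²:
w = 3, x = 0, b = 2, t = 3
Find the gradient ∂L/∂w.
∂L/∂w = 0

y = wx + b = (3)(0) + 2 = 2
∂L/∂y = 2(y - t) = 2(2 - 3) = -2
∂y/∂w = x = 0
∂L/∂w = ∂L/∂y · ∂y/∂w = -2 × 0 = 0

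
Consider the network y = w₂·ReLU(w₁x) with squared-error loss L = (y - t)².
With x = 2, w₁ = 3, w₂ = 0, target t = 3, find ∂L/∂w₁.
∂L/∂w₁ = 0

Forward pass:
z = w₁x = 3×2 = 6
h = ReLU(6) = 6
y = w₂h = 0×6 = 0

Backward pass:
∂L/∂y = 2(y - t) = 2(0 - 3) = -6
∂y/∂h = w₂ = 0
∂h/∂z = 1 (ReLU derivative)
∂z/∂w₁ = x = 2

∂L/∂w₁ = -6 × 0 × 1 × 2 = 0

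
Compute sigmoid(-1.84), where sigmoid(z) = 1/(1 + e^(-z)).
0.1371

sigmoid(-1.84) = 1/(1 + e^(1.84)) = 1/(1 + 6.297) = 0.1371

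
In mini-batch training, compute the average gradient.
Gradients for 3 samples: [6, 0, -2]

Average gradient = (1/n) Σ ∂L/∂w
Average gradient = 1.333

Average = (1/3)(6 + 0 + -2) = 4/3 = 1.333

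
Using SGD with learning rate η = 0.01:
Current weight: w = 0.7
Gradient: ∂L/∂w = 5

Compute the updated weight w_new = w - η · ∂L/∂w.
w_new = 0.65

w_new = w - η·∂L/∂w = 0.7 - 0.01×(5) = 0.7 - (0.05) = 0.65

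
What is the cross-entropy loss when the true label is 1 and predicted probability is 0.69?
L = 0.3711

L = -1·log(0.69) - 0·log(0.31) = -log(0.69) = 0.3711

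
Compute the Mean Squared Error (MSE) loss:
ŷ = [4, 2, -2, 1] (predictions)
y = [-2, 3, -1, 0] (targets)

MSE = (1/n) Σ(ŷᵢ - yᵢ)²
MSE = 9.75

MSE = (1/4)((4--2)² + (2-3)² + (-2--1)² + (1-0)²) = (1/4)(36 + 1 + 1 + 1) = 9.75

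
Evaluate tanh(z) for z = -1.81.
-0.9478

tanh(-1.81) = (e^(-1.81) - e^(1.81))/(e^(-1.81) + e^(1.81)) = -0.9478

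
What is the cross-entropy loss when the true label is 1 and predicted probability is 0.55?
L = 0.5978

L = -1·log(0.55) - 0·log(0.45) = -log(0.55) = 0.5978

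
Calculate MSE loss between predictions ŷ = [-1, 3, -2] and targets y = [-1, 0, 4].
MSE = 15

MSE = (1/3)((-1--1)² + (3-0)² + (-2-4)²) = (1/3)(0 + 9 + 36) = 15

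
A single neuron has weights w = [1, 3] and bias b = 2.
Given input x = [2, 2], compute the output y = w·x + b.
y = 10

y = (1)(2) + (3)(2) + 2 = 10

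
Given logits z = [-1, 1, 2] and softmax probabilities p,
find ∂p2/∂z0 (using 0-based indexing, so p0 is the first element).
∂p2/∂z0 = -0.02477

p = softmax(z) = [0.03512, 0.2595, 0.7054]
p2 = 0.7054, p0 = 0.03512

∂p2/∂z0 = -p2 × p0 = -0.7054 × 0.03512 = -0.02477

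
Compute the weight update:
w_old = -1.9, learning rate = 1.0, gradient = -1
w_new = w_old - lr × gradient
w_new = -0.9

w_new = w - η·∂L/∂w = -1.9 - 1.0×(-1) = -1.9 - (-1) = -0.9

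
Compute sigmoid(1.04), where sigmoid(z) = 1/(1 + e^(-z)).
0.7389

sigmoid(1.04) = 1/(1 + e^(-1.04)) = 1/(1 + 0.3535) = 0.7389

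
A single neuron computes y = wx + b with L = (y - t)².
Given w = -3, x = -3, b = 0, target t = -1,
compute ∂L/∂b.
∂L/∂b = 20

y = wx + b = (-3)(-3) + 0 = 9
∂L/∂y = 2(y - t) = 2(9 - -1) = 20
∂y/∂b = 1
∂L/∂b = ∂L/∂y · ∂y/∂b = 20 × 1 = 20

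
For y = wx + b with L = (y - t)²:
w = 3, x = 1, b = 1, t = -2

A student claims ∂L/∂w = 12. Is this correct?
Correct

y = (3)(1) + 1 = 4
∂L/∂y = 2(y - t) = 2(4 - -2) = 12
∂y/∂w = x = 1
∂L/∂w = 12 × 1 = 12

Claimed value: 12
Correct: The correct gradient is 12.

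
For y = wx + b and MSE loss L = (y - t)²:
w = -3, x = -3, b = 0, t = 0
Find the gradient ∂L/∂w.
∂L/∂w = -54

y = wx + b = (-3)(-3) + 0 = 9
∂L/∂y = 2(y - t) = 2(9 - 0) = 18
∂y/∂w = x = -3
∂L/∂w = ∂L/∂y · ∂y/∂w = 18 × -3 = -54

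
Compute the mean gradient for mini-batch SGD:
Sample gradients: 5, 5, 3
Average gradient = 4.333

Average = (1/3)(5 + 5 + 3) = 13/3 = 4.333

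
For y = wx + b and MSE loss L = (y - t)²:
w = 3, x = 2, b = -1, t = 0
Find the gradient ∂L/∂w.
∂L/∂w = 20

y = wx + b = (3)(2) + -1 = 5
∂L/∂y = 2(y - t) = 2(5 - 0) = 10
∂y/∂w = x = 2
∂L/∂w = ∂L/∂y · ∂y/∂w = 10 × 2 = 20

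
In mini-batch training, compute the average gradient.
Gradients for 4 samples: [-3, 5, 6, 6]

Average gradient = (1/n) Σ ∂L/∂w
Average gradient = 3.5

Average = (1/4)(-3 + 5 + 6 + 6) = 14/4 = 3.5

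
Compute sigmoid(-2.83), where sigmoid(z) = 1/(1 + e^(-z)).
0.05572

sigmoid(-2.83) = 1/(1 + e^(2.83)) = 1/(1 + 16.95) = 0.05572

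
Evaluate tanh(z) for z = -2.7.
-0.991

tanh(-2.7) = (e^(-2.7) - e^(2.7))/(e^(-2.7) + e^(2.7)) = -0.991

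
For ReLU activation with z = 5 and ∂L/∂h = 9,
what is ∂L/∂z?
∂L/∂z = 9

h = ReLU(5) = 5
Since z > 0: ∂h/∂z = 1
∂L/∂z = ∂L/∂h · ∂h/∂z = 9 × 1 = 9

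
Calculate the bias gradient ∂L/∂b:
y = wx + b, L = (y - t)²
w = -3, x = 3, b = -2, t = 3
∂L/∂b = -28

y = wx + b = (-3)(3) + -2 = -11
∂L/∂y = 2(y - t) = 2(-11 - 3) = -28
∂y/∂b = 1
∂L/∂b = ∂L/∂y · ∂y/∂b = -28 × 1 = -28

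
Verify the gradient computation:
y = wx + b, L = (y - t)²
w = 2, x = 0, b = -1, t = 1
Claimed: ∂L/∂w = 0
Correct

y = (2)(0) + -1 = -1
∂L/∂y = 2(y - t) = 2(-1 - 1) = -4
∂y/∂w = x = 0
∂L/∂w = -4 × 0 = 0

Claimed value: 0
Correct: The correct gradient is 0.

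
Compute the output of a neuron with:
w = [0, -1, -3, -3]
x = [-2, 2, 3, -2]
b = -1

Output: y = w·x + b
y = -6

y = (0)(-2) + (-1)(2) + (-3)(3) + (-3)(-2) + -1 = -6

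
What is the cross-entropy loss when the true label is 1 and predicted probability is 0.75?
L = 0.2877

L = -1·log(0.75) - 0·log(0.25) = -log(0.75) = 0.2877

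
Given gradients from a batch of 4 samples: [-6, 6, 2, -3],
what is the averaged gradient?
Average gradient = -0.25

Average = (1/4)(-6 + 6 + 2 + -3) = -1/4 = -0.25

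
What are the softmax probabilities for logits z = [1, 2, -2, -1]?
p = [0.2562, 0.6964, 0.0128, 0.0347]

exp(z) = [2.718, 7.389, 0.1353, 0.3679]
Sum = 10.61
p = [0.2562, 0.6964, 0.0128, 0.0347]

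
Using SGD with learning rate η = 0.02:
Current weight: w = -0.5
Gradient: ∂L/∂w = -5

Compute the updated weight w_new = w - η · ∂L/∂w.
w_new = -0.4

w_new = w - η·∂L/∂w = -0.5 - 0.02×(-5) = -0.5 - (-0.1) = -0.4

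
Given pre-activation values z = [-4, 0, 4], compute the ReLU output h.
h = [0, 0, 4]

ReLU applied element-wise: max(0,-4)=0, max(0,0)=0, max(0,4)=4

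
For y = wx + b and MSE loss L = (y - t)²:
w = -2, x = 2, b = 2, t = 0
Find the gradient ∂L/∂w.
∂L/∂w = -8

y = wx + b = (-2)(2) + 2 = -2
∂L/∂y = 2(y - t) = 2(-2 - 0) = -4
∂y/∂w = x = 2
∂L/∂w = ∂L/∂y · ∂y/∂w = -4 × 2 = -8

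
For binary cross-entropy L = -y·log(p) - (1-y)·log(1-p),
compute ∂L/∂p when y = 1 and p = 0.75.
∂L/∂p = -1.333

∂L/∂p = -y/p + (1-y)/(1-p) = -1/0.75 + 0 = -1.333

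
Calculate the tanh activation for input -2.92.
-0.9942

tanh(-2.92) = (e^(-2.92) - e^(2.92))/(e^(-2.92) + e^(2.92)) = -0.9942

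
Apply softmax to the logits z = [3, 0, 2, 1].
p = [0.6439, 0.0321, 0.2369, 0.0871]

exp(z) = [20.09, 1, 7.389, 2.718]
Sum = 31.19
p = [0.6439, 0.0321, 0.2369, 0.0871]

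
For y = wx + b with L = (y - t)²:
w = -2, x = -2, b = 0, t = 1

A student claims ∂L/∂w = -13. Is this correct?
Incorrect

y = (-2)(-2) + 0 = 4
∂L/∂y = 2(y - t) = 2(4 - 1) = 6
∂y/∂w = x = -2
∂L/∂w = 6 × -2 = -12

Claimed value: -13
Incorrect: The correct gradient is -12.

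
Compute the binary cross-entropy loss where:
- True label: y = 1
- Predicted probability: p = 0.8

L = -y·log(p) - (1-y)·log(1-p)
L = 0.2231

L = -1·log(0.8) - 0·log(0.2) = -log(0.8) = 0.2231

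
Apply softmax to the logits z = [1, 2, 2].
p = [0.1554, 0.4223, 0.4223]

exp(z) = [2.718, 7.389, 7.389]
Sum = 17.5
p = [0.1554, 0.4223, 0.4223]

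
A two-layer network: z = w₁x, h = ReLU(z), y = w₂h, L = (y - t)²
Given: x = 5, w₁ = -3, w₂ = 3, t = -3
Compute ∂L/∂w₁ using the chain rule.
∂L/∂w₁ = 0

Forward pass:
z = w₁x = -3×5 = -15
h = ReLU(-15) = 0
y = w₂h = 3×0 = 0

Backward pass:
∂L/∂y = 2(y - t) = 2(0 - -3) = 6
∂y/∂h = w₂ = 3
∂h/∂z = 0 (ReLU derivative)
∂z/∂w₁ = x = 5

∂L/∂w₁ = 6 × 3 × 0 × 5 = 0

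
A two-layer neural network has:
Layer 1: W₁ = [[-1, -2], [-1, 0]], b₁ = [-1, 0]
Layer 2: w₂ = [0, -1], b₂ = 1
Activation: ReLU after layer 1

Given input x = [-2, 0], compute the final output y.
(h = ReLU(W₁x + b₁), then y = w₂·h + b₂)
y = -1

Layer 1 pre-activation: z₁ = [1, 2]
After ReLU: h = [1, 2]
Layer 2 output: y = 0×1 + -1×2 + 1 = -1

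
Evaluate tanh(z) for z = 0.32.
0.3095

tanh(0.32) = (e^(0.32) - e^(-0.32))/(e^(0.32) + e^(-0.32)) = 0.3095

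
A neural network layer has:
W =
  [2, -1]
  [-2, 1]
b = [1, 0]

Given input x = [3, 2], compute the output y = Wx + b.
y = [5, -4]

Wx = [2×3 + -1×2, -2×3 + 1×2]
   = [4, -4]
y = Wx + b = [4 + 1, -4 + 0] = [5, -4]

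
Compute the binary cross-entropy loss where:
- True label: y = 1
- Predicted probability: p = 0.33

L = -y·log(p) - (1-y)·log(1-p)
L = 1.109

L = -1·log(0.33) - 0·log(0.67) = -log(0.33) = 1.109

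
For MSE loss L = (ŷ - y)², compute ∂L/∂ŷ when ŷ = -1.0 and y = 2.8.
∂L/∂ŷ = -7.6

∂L/∂ŷ = 2(ŷ - y) = 2(-1.0 - 2.8) = 2(-3.8) = -7.6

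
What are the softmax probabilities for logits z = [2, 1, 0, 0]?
p = [0.6103, 0.2245, 0.0826, 0.0826]

exp(z) = [7.389, 2.718, 1, 1]
Sum = 12.11
p = [0.6103, 0.2245, 0.0826, 0.0826]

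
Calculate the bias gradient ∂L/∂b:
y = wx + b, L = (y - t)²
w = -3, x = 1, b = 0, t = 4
∂L/∂b = -14

y = wx + b = (-3)(1) + 0 = -3
∂L/∂y = 2(y - t) = 2(-3 - 4) = -14
∂y/∂b = 1
∂L/∂b = ∂L/∂y · ∂y/∂b = -14 × 1 = -14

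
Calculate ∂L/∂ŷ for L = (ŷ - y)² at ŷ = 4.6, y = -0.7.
∂L/∂ŷ = 10.6

∂L/∂ŷ = 2(ŷ - y) = 2(4.6 - -0.7) = 2(5.3) = 10.6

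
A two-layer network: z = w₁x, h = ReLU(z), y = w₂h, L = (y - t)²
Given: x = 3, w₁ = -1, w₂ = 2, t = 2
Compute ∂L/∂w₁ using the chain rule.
∂L/∂w₁ = 0

Forward pass:
z = w₁x = -1×3 = -3
h = ReLU(-3) = 0
y = w₂h = 2×0 = 0

Backward pass:
∂L/∂y = 2(y - t) = 2(0 - 2) = -4
∂y/∂h = w₂ = 2
∂h/∂z = 0 (ReLU derivative)
∂z/∂w₁ = x = 3

∂L/∂w₁ = -4 × 2 × 0 × 3 = 0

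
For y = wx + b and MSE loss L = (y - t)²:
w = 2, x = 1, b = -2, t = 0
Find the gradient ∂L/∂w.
∂L/∂w = 0

y = wx + b = (2)(1) + -2 = 0
∂L/∂y = 2(y - t) = 2(0 - 0) = 0
∂y/∂w = x = 1
∂L/∂w = ∂L/∂y · ∂y/∂w = 0 × 1 = 0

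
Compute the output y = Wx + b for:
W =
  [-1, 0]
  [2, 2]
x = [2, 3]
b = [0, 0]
y = [-2, 10]

Wx = [-1×2 + 0×3, 2×2 + 2×3]
   = [-2, 10]
y = Wx + b = [-2 + 0, 10 + 0] = [-2, 10]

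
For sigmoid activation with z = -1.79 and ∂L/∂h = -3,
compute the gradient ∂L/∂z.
∂L/∂z = -0.3678

σ(-1.79) = 0.1431
σ'(-1.79) = σ(-1.79)(1 - σ(-1.79)) = 0.1431 × 0.8569 = 0.1226
∂L/∂z = ∂L/∂h · σ'(z) = -3 × 0.1226 = -0.3678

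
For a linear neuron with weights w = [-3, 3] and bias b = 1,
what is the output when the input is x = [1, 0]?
y = -2

y = (-3)(1) + (3)(0) + 1 = -2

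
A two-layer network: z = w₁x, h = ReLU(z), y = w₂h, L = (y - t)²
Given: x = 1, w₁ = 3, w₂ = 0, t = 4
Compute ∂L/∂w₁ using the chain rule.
∂L/∂w₁ = 0

Forward pass:
z = w₁x = 3×1 = 3
h = ReLU(3) = 3
y = w₂h = 0×3 = 0

Backward pass:
∂L/∂y = 2(y - t) = 2(0 - 4) = -8
∂y/∂h = w₂ = 0
∂h/∂z = 1 (ReLU derivative)
∂z/∂w₁ = x = 1

∂L/∂w₁ = -8 × 0 × 1 × 1 = 0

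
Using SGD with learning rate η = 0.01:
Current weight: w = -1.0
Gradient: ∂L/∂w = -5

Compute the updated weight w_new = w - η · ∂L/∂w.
w_new = -0.95

w_new = w - η·∂L/∂w = -1.0 - 0.01×(-5) = -1.0 - (-0.05) = -0.95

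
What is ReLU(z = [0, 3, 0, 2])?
h = [0, 3, 0, 2]

ReLU applied element-wise: max(0,0)=0, max(0,3)=3, max(0,0)=0, max(0,2)=2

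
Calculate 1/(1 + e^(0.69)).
0.334

sigmoid(-0.69) = 1/(1 + e^(0.69)) = 1/(1 + 1.994) = 0.334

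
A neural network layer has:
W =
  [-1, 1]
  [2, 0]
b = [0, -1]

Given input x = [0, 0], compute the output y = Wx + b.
y = [0, -1]

Wx = [-1×0 + 1×0, 2×0 + 0×0]
   = [0, 0]
y = Wx + b = [0 + 0, 0 + -1] = [0, -1]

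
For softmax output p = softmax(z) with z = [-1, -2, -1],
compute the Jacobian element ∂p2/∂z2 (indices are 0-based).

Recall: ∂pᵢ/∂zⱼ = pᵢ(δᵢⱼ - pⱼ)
∂p2/∂z2 = 0.244

p = softmax(z) = [0.4223, 0.1554, 0.4223]
p2 = 0.4223

∂p2/∂z2 = p2(1 - p2) = 0.4223 × (1 - 0.4223) = 0.244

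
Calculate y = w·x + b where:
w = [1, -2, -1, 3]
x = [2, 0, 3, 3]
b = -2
y = 6

y = (1)(2) + (-2)(0) + (-1)(3) + (3)(3) + -2 = 6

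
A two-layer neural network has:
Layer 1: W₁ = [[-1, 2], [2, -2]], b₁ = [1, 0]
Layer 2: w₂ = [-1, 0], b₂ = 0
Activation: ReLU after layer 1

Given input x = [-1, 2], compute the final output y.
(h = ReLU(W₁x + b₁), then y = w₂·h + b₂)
y = -6

Layer 1 pre-activation: z₁ = [6, -6]
After ReLU: h = [6, 0]
Layer 2 output: y = -1×6 + 0×0 + 0 = -6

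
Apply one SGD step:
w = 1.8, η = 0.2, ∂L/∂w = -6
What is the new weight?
w_new = 3

w_new = w - η·∂L/∂w = 1.8 - 0.2×(-6) = 1.8 - (-1.2) = 3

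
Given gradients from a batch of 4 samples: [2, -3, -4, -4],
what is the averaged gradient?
Average gradient = -2.25

Average = (1/4)(2 + -3 + -4 + -4) = -9/4 = -2.25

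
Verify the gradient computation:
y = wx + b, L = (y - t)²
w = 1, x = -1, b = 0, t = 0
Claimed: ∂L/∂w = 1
Incorrect

y = (1)(-1) + 0 = -1
∂L/∂y = 2(y - t) = 2(-1 - 0) = -2
∂y/∂w = x = -1
∂L/∂w = -2 × -1 = 2

Claimed value: 1
Incorrect: The correct gradient is 2.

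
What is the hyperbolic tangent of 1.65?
0.9289

tanh(1.65) = (e^(1.65) - e^(-1.65))/(e^(1.65) + e^(-1.65)) = 0.9289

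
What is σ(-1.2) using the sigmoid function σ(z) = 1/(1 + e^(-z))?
0.2315

sigmoid(-1.2) = 1/(1 + e^(1.2)) = 1/(1 + 3.32) = 0.2315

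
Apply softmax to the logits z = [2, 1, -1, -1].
p = [0.6815, 0.2507, 0.0339, 0.0339]

exp(z) = [7.389, 2.718, 0.3679, 0.3679]
Sum = 10.84
p = [0.6815, 0.2507, 0.0339, 0.0339]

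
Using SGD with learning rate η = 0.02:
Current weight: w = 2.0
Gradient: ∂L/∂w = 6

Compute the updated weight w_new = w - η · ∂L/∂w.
w_new = 1.88

w_new = w - η·∂L/∂w = 2.0 - 0.02×(6) = 2.0 - (0.12) = 1.88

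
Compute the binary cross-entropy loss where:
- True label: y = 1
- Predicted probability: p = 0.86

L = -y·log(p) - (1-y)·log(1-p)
L = 0.1508

L = -1·log(0.86) - 0·log(0.14) = -log(0.86) = 0.1508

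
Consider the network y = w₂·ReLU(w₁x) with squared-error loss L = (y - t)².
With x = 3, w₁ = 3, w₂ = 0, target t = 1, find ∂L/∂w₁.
∂L/∂w₁ = 0

Forward pass:
z = w₁x = 3×3 = 9
h = ReLU(9) = 9
y = w₂h = 0×9 = 0

Backward pass:
∂L/∂y = 2(y - t) = 2(0 - 1) = -2
∂y/∂h = w₂ = 0
∂h/∂z = 1 (ReLU derivative)
∂z/∂w₁ = x = 3

∂L/∂w₁ = -2 × 0 × 1 × 3 = 0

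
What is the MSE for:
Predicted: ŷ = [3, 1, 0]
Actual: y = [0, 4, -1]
MSE = 6.333

MSE = (1/3)((3-0)² + (1-4)² + (0--1)²) = (1/3)(9 + 9 + 1) = 6.333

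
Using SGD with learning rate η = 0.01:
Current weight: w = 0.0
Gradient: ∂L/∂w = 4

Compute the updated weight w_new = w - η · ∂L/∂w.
w_new = -0.04

w_new = w - η·∂L/∂w = 0.0 - 0.01×(4) = 0.0 - (0.04) = -0.04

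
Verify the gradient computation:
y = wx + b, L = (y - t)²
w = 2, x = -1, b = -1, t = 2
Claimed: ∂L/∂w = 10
Correct

y = (2)(-1) + -1 = -3
∂L/∂y = 2(y - t) = 2(-3 - 2) = -10
∂y/∂w = x = -1
∂L/∂w = -10 × -1 = 10

Claimed value: 10
Correct: The correct gradient is 10.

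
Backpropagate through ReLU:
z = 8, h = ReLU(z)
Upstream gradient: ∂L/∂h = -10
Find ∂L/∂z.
∂L/∂z = -10

h = ReLU(8) = 8
Since z > 0: ∂h/∂z = 1
∂L/∂z = ∂L/∂h · ∂h/∂z = -10 × 1 = -10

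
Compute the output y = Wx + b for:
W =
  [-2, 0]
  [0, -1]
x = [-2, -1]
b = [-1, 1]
y = [3, 2]

Wx = [-2×-2 + 0×-1, 0×-2 + -1×-1]
   = [4, 1]
y = Wx + b = [4 + -1, 1 + 1] = [3, 2]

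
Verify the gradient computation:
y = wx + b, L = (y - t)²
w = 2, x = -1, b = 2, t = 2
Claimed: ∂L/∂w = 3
Incorrect

y = (2)(-1) + 2 = 0
∂L/∂y = 2(y - t) = 2(0 - 2) = -4
∂y/∂w = x = -1
∂L/∂w = -4 × -1 = 4

Claimed value: 3
Incorrect: The correct gradient is 4.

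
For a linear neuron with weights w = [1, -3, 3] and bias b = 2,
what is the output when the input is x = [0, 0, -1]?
y = -1

y = (1)(0) + (-3)(0) + (3)(-1) + 2 = -1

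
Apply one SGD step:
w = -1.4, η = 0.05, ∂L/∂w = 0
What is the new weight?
w_new = -1.4

w_new = w - η·∂L/∂w = -1.4 - 0.05×(0) = -1.4 - (0) = -1.4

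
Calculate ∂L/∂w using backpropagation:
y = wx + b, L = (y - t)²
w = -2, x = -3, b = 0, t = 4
∂L/∂w = -12

y = wx + b = (-2)(-3) + 0 = 6
∂L/∂y = 2(y - t) = 2(6 - 4) = 4
∂y/∂w = x = -3
∂L/∂w = ∂L/∂y · ∂y/∂w = 4 × -3 = -12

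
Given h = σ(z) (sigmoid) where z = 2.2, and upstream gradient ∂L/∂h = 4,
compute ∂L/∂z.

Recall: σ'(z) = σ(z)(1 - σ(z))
∂L/∂z = 0.3592

σ(2.2) = 0.9002
σ'(2.2) = σ(2.2)(1 - σ(2.2)) = 0.9002 × 0.09975 = 0.0898
∂L/∂z = ∂L/∂h · σ'(z) = 4 × 0.0898 = 0.3592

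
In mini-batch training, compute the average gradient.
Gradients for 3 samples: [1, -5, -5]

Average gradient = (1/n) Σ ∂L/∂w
Average gradient = -3

Average = (1/3)(1 + -5 + -5) = -9/3 = -3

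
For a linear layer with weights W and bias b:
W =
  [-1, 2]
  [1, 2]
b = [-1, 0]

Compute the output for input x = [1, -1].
y = [-4, -1]

Wx = [-1×1 + 2×-1, 1×1 + 2×-1]
   = [-3, -1]
y = Wx + b = [-3 + -1, -1 + 0] = [-4, -1]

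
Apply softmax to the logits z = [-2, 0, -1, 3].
p = [0.0063, 0.0463, 0.017, 0.9304]

exp(z) = [0.1353, 1, 0.3679, 20.09]
Sum = 21.59
p = [0.0063, 0.0463, 0.017, 0.9304]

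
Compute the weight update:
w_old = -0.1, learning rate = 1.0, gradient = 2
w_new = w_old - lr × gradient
w_new = -2.1

w_new = w - η·∂L/∂w = -0.1 - 1.0×(2) = -0.1 - (2) = -2.1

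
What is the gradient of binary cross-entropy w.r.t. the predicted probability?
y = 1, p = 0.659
∂L/∂p = -1.517

∂L/∂p = -y/p + (1-y)/(1-p) = -1/0.659 + 0 = -1.517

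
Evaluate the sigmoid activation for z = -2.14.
0.1053

sigmoid(-2.14) = 1/(1 + e^(2.14)) = 1/(1 + 8.499) = 0.1053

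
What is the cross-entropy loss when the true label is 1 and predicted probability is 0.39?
L = 0.9416

L = -1·log(0.39) - 0·log(0.61) = -log(0.39) = 0.9416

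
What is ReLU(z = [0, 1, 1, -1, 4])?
h = [0, 1, 1, 0, 4]

ReLU applied element-wise: max(0,0)=0, max(0,1)=1, max(0,1)=1, max(0,-1)=0, max(0,4)=4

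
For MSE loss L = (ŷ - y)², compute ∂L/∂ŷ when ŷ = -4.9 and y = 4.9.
∂L/∂ŷ = -19.6

∂L/∂ŷ = 2(ŷ - y) = 2(-4.9 - 4.9) = 2(-9.8) = -19.6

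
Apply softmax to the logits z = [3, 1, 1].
p = [0.787, 0.1065, 0.1065]

exp(z) = [20.09, 2.718, 2.718]
Sum = 25.52
p = [0.787, 0.1065, 0.1065]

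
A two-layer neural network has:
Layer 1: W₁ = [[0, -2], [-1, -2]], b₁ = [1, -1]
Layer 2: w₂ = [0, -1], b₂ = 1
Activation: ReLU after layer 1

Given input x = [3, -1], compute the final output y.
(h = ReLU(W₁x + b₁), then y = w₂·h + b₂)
y = 1

Layer 1 pre-activation: z₁ = [3, -2]
After ReLU: h = [3, 0]
Layer 2 output: y = 0×3 + -1×0 + 1 = 1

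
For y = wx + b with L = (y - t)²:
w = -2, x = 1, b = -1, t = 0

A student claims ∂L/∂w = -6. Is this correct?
Correct

y = (-2)(1) + -1 = -3
∂L/∂y = 2(y - t) = 2(-3 - 0) = -6
∂y/∂w = x = 1
∂L/∂w = -6 × 1 = -6

Claimed value: -6
Correct: The correct gradient is -6.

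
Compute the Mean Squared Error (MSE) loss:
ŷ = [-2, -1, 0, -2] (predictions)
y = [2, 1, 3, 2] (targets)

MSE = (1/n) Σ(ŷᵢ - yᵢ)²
MSE = 11.25

MSE = (1/4)((-2-2)² + (-1-1)² + (0-3)² + (-2-2)²) = (1/4)(16 + 4 + 9 + 16) = 11.25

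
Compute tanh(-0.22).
-0.2165

tanh(-0.22) = (e^(-0.22) - e^(0.22))/(e^(-0.22) + e^(0.22)) = -0.2165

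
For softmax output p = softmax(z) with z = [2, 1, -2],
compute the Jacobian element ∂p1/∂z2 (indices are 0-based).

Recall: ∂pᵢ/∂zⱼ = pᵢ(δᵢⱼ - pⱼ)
∂p1/∂z2 = -0.003507

p = softmax(z) = [0.7214, 0.2654, 0.01321]
p1 = 0.2654, p2 = 0.01321

∂p1/∂z2 = -p1 × p2 = -0.2654 × 0.01321 = -0.003507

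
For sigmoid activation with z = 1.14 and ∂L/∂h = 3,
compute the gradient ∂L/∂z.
∂L/∂z = 0.5508

σ(1.14) = 0.7577
σ'(1.14) = σ(1.14)(1 - σ(1.14)) = 0.7577 × 0.2423 = 0.1836
∂L/∂z = ∂L/∂h · σ'(z) = 3 × 0.1836 = 0.5508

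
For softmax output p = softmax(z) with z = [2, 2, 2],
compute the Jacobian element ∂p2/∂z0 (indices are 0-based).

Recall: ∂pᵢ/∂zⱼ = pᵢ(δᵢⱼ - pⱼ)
∂p2/∂z0 = -0.1111

p = softmax(z) = [0.3333, 0.3333, 0.3333]
p2 = 0.3333, p0 = 0.3333

∂p2/∂z0 = -p2 × p0 = -0.3333 × 0.3333 = -0.1111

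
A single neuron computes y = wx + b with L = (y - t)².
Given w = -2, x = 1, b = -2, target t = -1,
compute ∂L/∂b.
∂L/∂b = -6

y = wx + b = (-2)(1) + -2 = -4
∂L/∂y = 2(y - t) = 2(-4 - -1) = -6
∂y/∂b = 1
∂L/∂b = ∂L/∂y · ∂y/∂b = -6 × 1 = -6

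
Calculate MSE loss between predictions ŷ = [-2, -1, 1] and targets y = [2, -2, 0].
MSE = 6

MSE = (1/3)((-2-2)² + (-1--2)² + (1-0)²) = (1/3)(16 + 1 + 1) = 6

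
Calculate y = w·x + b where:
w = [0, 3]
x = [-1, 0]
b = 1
y = 1

y = (0)(-1) + (3)(0) + 1 = 1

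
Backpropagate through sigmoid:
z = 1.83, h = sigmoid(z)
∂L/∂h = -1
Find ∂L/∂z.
∂L/∂z = -0.1191

σ(1.83) = 0.8618
σ'(1.83) = σ(1.83)(1 - σ(1.83)) = 0.8618 × 0.1382 = 0.1191
∂L/∂z = ∂L/∂h · σ'(z) = -1 × 0.1191 = -0.1191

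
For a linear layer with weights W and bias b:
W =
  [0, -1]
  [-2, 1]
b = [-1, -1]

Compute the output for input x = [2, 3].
y = [-4, -2]

Wx = [0×2 + -1×3, -2×2 + 1×3]
   = [-3, -1]
y = Wx + b = [-3 + -1, -1 + -1] = [-4, -2]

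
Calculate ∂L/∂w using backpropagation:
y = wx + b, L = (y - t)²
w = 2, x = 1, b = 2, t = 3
∂L/∂w = 2

y = wx + b = (2)(1) + 2 = 4
∂L/∂y = 2(y - t) = 2(4 - 3) = 2
∂y/∂w = x = 1
∂L/∂w = ∂L/∂y · ∂y/∂w = 2 × 1 = 2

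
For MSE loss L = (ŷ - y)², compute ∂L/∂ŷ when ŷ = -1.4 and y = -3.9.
∂L/∂ŷ = 5.0

∂L/∂ŷ = 2(ŷ - y) = 2(-1.4 - -3.9) = 2(2.5) = 5.0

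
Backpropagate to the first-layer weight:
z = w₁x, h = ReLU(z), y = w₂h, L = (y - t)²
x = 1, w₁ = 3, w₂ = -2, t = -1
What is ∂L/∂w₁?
∂L/∂w₁ = 20

Forward pass:
z = w₁x = 3×1 = 3
h = ReLU(3) = 3
y = w₂h = -2×3 = -6

Backward pass:
∂L/∂y = 2(y - t) = 2(-6 - -1) = -10
∂y/∂h = w₂ = -2
∂h/∂z = 1 (ReLU derivative)
∂z/∂w₁ = x = 1

∂L/∂w₁ = -10 × -2 × 1 × 1 = 20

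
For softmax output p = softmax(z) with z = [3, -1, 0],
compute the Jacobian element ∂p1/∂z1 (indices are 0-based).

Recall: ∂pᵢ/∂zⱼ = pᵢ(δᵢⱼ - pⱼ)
∂p1/∂z1 = 0.01685

p = softmax(z) = [0.9362, 0.01715, 0.04661]
p1 = 0.01715

∂p1/∂z1 = p1(1 - p1) = 0.01715 × (1 - 0.01715) = 0.01685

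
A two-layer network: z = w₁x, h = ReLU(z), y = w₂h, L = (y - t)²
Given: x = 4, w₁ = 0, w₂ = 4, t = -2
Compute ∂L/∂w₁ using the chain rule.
∂L/∂w₁ = 0

Forward pass:
z = w₁x = 0×4 = 0
h = ReLU(0) = 0
y = w₂h = 4×0 = 0

Backward pass:
∂L/∂y = 2(y - t) = 2(0 - -2) = 4
∂y/∂h = w₂ = 4
∂h/∂z = 0 (ReLU derivative)
∂z/∂w₁ = x = 4

∂L/∂w₁ = 4 × 4 × 0 × 4 = 0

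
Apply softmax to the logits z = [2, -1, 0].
p = [0.8438, 0.042, 0.1142]

exp(z) = [7.389, 0.3679, 1]
Sum = 8.757
p = [0.8438, 0.042, 0.1142]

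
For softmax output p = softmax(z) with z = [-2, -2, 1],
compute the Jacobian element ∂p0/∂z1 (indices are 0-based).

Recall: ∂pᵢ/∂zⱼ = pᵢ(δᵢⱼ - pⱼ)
∂p0/∂z1 = -0.00205

p = softmax(z) = [0.04528, 0.04528, 0.9094]
p0 = 0.04528, p1 = 0.04528

∂p0/∂z1 = -p0 × p1 = -0.04528 × 0.04528 = -0.00205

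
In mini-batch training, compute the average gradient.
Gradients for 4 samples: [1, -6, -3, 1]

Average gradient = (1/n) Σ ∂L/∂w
Average gradient = -1.75

Average = (1/4)(1 + -6 + -3 + 1) = -7/4 = -1.75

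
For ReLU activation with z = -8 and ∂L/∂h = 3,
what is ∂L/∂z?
∂L/∂z = 0

h = ReLU(-8) = 0
Since z < 0: ∂h/∂z = 0
∂L/∂z = ∂L/∂h · ∂h/∂z = 3 × 0 = 0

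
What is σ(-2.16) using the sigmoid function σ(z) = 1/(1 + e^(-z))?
0.1034

sigmoid(-2.16) = 1/(1 + e^(2.16)) = 1/(1 + 8.671) = 0.1034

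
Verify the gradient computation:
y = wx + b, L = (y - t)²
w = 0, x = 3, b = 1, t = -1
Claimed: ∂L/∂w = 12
Correct

y = (0)(3) + 1 = 1
∂L/∂y = 2(y - t) = 2(1 - -1) = 4
∂y/∂w = x = 3
∂L/∂w = 4 × 3 = 12

Claimed value: 12
Correct: The correct gradient is 12.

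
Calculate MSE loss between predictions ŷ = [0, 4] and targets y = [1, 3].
MSE = 1

MSE = (1/2)((0-1)² + (4-3)²) = (1/2)(1 + 1) = 1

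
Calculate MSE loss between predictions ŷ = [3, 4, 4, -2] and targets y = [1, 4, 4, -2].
MSE = 1

MSE = (1/4)((3-1)² + (4-4)² + (4-4)² + (-2--2)²) = (1/4)(4 + 0 + 0 + 0) = 1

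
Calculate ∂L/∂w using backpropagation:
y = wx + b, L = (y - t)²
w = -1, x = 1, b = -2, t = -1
∂L/∂w = -4

y = wx + b = (-1)(1) + -2 = -3
∂L/∂y = 2(y - t) = 2(-3 - -1) = -4
∂y/∂w = x = 1
∂L/∂w = ∂L/∂y · ∂y/∂w = -4 × 1 = -4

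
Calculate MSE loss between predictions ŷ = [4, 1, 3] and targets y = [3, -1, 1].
MSE = 3

MSE = (1/3)((4-3)² + (1--1)² + (3-1)²) = (1/3)(1 + 4 + 4) = 3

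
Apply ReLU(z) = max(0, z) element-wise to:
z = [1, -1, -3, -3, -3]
h = [1, 0, 0, 0, 0]

ReLU applied element-wise: max(0,1)=1, max(0,-1)=0, max(0,-3)=0, max(0,-3)=0, max(0,-3)=0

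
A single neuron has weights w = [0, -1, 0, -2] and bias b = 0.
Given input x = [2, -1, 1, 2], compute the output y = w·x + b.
y = -3

y = (0)(2) + (-1)(-1) + (0)(1) + (-2)(2) + 0 = -3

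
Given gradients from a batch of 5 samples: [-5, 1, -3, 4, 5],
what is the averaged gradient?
Average gradient = 0.4

Average = (1/5)(-5 + 1 + -3 + 4 + 5) = 2/5 = 0.4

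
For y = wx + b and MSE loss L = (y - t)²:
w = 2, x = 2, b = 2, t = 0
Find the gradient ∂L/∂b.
∂L/∂b = 12

y = wx + b = (2)(2) + 2 = 6
∂L/∂y = 2(y - t) = 2(6 - 0) = 12
∂y/∂b = 1
∂L/∂b = ∂L/∂y · ∂y/∂b = 12 × 1 = 12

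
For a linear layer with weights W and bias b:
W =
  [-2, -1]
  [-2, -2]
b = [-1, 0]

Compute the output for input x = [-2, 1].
y = [2, 2]

Wx = [-2×-2 + -1×1, -2×-2 + -2×1]
   = [3, 2]
y = Wx + b = [3 + -1, 2 + 0] = [2, 2]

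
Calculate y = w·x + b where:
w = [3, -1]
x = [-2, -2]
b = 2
y = -2

y = (3)(-2) + (-1)(-2) + 2 = -2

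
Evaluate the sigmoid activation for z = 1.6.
0.832

sigmoid(1.6) = 1/(1 + e^(-1.6)) = 1/(1 + 0.2019) = 0.832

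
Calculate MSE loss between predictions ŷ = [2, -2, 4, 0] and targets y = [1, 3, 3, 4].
MSE = 10.75

MSE = (1/4)((2-1)² + (-2-3)² + (4-3)² + (0-4)²) = (1/4)(1 + 25 + 1 + 16) = 10.75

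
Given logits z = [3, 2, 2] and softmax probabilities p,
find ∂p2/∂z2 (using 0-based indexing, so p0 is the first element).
∂p2/∂z2 = 0.167

p = softmax(z) = [0.5761, 0.2119, 0.2119]
p2 = 0.2119

∂p2/∂z2 = p2(1 - p2) = 0.2119 × (1 - 0.2119) = 0.167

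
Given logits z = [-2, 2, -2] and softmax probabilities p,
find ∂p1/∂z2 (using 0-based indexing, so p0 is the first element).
∂p1/∂z2 = -0.01704

p = softmax(z) = [0.01767, 0.9647, 0.01767]
p1 = 0.9647, p2 = 0.01767

∂p1/∂z2 = -p1 × p2 = -0.9647 × 0.01767 = -0.01704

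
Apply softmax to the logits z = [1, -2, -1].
p = [0.8438, 0.042, 0.1142]

exp(z) = [2.718, 0.1353, 0.3679]
Sum = 3.221
p = [0.8438, 0.042, 0.1142]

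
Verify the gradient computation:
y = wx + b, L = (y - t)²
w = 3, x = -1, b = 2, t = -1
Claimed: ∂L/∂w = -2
Incorrect

y = (3)(-1) + 2 = -1
∂L/∂y = 2(y - t) = 2(-1 - -1) = 0
∂y/∂w = x = -1
∂L/∂w = 0 × -1 = 0

Claimed value: -2
Incorrect: The correct gradient is 0.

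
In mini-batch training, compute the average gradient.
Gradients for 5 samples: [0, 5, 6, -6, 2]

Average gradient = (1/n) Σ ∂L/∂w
Average gradient = 1.4

Average = (1/5)(0 + 5 + 6 + -6 + 2) = 7/5 = 1.4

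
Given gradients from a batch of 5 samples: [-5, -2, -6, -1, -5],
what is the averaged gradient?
Average gradient = -3.8

Average = (1/5)(-5 + -2 + -6 + -1 + -5) = -19/5 = -3.8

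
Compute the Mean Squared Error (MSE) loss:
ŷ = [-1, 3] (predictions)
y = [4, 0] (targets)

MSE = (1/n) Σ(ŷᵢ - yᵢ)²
MSE = 17

MSE = (1/2)((-1-4)² + (3-0)²) = (1/2)(25 + 9) = 17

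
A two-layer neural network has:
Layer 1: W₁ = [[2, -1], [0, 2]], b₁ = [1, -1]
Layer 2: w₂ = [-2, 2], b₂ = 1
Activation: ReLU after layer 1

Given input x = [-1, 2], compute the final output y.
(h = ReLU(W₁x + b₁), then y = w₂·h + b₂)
y = 7

Layer 1 pre-activation: z₁ = [-3, 3]
After ReLU: h = [0, 3]
Layer 2 output: y = -2×0 + 2×3 + 1 = 7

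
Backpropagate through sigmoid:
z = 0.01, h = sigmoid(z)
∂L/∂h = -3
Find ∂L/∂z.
∂L/∂z = -0.75

σ(0.01) = 0.5025
σ'(0.01) = σ(0.01)(1 - σ(0.01)) = 0.5025 × 0.4975 = 0.25
∂L/∂z = ∂L/∂h · σ'(z) = -3 × 0.25 = -0.75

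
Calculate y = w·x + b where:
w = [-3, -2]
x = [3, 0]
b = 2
y = -7

y = (-3)(3) + (-2)(0) + 2 = -7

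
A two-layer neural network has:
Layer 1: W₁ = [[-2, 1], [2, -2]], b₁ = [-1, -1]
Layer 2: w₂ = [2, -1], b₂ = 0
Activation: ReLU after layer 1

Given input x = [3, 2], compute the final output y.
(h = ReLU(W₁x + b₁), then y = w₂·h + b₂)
y = -1

Layer 1 pre-activation: z₁ = [-5, 1]
After ReLU: h = [0, 1]
Layer 2 output: y = 2×0 + -1×1 + 0 = -1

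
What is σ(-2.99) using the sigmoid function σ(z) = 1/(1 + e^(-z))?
0.04788

sigmoid(-2.99) = 1/(1 + e^(2.99)) = 1/(1 + 19.89) = 0.04788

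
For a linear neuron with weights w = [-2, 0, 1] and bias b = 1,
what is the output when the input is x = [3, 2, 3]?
y = -2

y = (-2)(3) + (0)(2) + (1)(3) + 1 = -2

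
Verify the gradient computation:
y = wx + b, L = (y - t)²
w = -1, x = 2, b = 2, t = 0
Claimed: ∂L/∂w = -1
Incorrect

y = (-1)(2) + 2 = 0
∂L/∂y = 2(y - t) = 2(0 - 0) = 0
∂y/∂w = x = 2
∂L/∂w = 0 × 2 = 0

Claimed value: -1
Incorrect: The correct gradient is 0.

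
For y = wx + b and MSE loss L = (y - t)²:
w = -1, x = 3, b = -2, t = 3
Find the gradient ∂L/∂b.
∂L/∂b = -16

y = wx + b = (-1)(3) + -2 = -5
∂L/∂y = 2(y - t) = 2(-5 - 3) = -16
∂y/∂b = 1
∂L/∂b = ∂L/∂y · ∂y/∂b = -16 × 1 = -16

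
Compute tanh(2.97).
0.9947

tanh(2.97) = (e^(2.97) - e^(-2.97))/(e^(2.97) + e^(-2.97)) = 0.9947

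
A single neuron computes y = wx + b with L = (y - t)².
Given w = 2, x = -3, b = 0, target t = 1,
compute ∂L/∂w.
∂L/∂w = 42

y = wx + b = (2)(-3) + 0 = -6
∂L/∂y = 2(y - t) = 2(-6 - 1) = -14
∂y/∂w = x = -3
∂L/∂w = ∂L/∂y · ∂y/∂w = -14 × -3 = 42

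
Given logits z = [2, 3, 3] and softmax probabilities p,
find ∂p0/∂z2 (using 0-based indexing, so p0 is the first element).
∂p0/∂z2 = -0.06561

p = softmax(z) = [0.1554, 0.4223, 0.4223]
p0 = 0.1554, p2 = 0.4223

∂p0/∂z2 = -p0 × p2 = -0.1554 × 0.4223 = -0.06561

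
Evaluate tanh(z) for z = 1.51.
0.9069

tanh(1.51) = (e^(1.51) - e^(-1.51))/(e^(1.51) + e^(-1.51)) = 0.9069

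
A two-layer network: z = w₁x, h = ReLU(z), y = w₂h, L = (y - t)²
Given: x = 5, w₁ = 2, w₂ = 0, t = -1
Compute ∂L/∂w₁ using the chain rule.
∂L/∂w₁ = 0

Forward pass:
z = w₁x = 2×5 = 10
h = ReLU(10) = 10
y = w₂h = 0×10 = 0

Backward pass:
∂L/∂y = 2(y - t) = 2(0 - -1) = 2
∂y/∂h = w₂ = 0
∂h/∂z = 1 (ReLU derivative)
∂z/∂w₁ = x = 5

∂L/∂w₁ = 2 × 0 × 1 × 5 = 0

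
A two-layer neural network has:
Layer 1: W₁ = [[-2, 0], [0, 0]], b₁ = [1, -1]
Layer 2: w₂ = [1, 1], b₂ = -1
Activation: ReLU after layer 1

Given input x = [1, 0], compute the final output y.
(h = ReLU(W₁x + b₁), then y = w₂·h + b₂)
y = -1

Layer 1 pre-activation: z₁ = [-1, -1]
After ReLU: h = [0, 0]
Layer 2 output: y = 1×0 + 1×0 + -1 = -1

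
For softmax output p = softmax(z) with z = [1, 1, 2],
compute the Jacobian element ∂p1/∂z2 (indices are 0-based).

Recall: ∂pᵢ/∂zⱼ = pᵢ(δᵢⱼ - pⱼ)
∂p1/∂z2 = -0.1221

p = softmax(z) = [0.2119, 0.2119, 0.5761]
p1 = 0.2119, p2 = 0.5761

∂p1/∂z2 = -p1 × p2 = -0.2119 × 0.5761 = -0.1221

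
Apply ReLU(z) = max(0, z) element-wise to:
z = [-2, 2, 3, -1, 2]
h = [0, 2, 3, 0, 2]

ReLU applied element-wise: max(0,-2)=0, max(0,2)=2, max(0,3)=3, max(0,-1)=0, max(0,2)=2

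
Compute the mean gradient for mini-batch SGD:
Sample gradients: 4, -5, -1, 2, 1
Average gradient = 0.2

Average = (1/5)(4 + -5 + -1 + 2 + 1) = 1/5 = 0.2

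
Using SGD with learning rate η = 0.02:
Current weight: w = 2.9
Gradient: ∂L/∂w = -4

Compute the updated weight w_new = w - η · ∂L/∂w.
w_new = 2.98

w_new = w - η·∂L/∂w = 2.9 - 0.02×(-4) = 2.9 - (-0.08) = 2.98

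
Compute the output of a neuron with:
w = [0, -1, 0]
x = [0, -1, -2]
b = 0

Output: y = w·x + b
y = 1

y = (0)(0) + (-1)(-1) + (0)(-2) + 0 = 1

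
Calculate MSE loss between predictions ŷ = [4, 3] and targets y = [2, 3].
MSE = 2

MSE = (1/2)((4-2)² + (3-3)²) = (1/2)(4 + 0) = 2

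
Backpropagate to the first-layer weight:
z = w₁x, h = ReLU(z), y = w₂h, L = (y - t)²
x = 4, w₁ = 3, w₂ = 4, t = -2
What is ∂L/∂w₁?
∂L/∂w₁ = 1600

Forward pass:
z = w₁x = 3×4 = 12
h = ReLU(12) = 12
y = w₂h = 4×12 = 48

Backward pass:
∂L/∂y = 2(y - t) = 2(48 - -2) = 100
∂y/∂h = w₂ = 4
∂h/∂z = 1 (ReLU derivative)
∂z/∂w₁ = x = 4

∂L/∂w₁ = 100 × 4 × 1 × 4 = 1600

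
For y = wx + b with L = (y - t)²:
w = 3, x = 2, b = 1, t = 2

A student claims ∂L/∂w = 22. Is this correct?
Incorrect

y = (3)(2) + 1 = 7
∂L/∂y = 2(y - t) = 2(7 - 2) = 10
∂y/∂w = x = 2
∂L/∂w = 10 × 2 = 20

Claimed value: 22
Incorrect: The correct gradient is 20.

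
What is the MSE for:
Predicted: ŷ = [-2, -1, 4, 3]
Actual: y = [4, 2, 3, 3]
MSE = 11.5

MSE = (1/4)((-2-4)² + (-1-2)² + (4-3)² + (3-3)²) = (1/4)(36 + 9 + 1 + 0) = 11.5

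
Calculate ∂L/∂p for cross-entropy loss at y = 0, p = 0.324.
∂L/∂p = 1.479

∂L/∂p = -y/p + (1-y)/(1-p) = 0 + 1/0.676 = 1.479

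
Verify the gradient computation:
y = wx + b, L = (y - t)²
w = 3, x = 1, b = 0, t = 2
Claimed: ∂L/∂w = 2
Correct

y = (3)(1) + 0 = 3
∂L/∂y = 2(y - t) = 2(3 - 2) = 2
∂y/∂w = x = 1
∂L/∂w = 2 × 1 = 2

Claimed value: 2
Correct: The correct gradient is 2.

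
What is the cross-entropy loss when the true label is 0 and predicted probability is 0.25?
L = 0.2877

L = -0·log(0.25) - 1·log(0.75) = -log(0.75) = 0.2877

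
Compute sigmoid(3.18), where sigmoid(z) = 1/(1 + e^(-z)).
0.9601

sigmoid(3.18) = 1/(1 + e^(-3.18)) = 1/(1 + 0.04159) = 0.9601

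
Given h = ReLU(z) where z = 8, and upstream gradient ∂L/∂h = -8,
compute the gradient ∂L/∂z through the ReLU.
∂L/∂z = -8

h = ReLU(8) = 8
Since z > 0: ∂h/∂z = 1
∂L/∂z = ∂L/∂h · ∂h/∂z = -8 × 1 = -8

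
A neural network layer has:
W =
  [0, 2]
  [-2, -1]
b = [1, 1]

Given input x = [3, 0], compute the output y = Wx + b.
y = [1, -5]

Wx = [0×3 + 2×0, -2×3 + -1×0]
   = [0, -6]
y = Wx + b = [0 + 1, -6 + 1] = [1, -5]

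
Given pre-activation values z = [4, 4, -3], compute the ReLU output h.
h = [4, 4, 0]

ReLU applied element-wise: max(0,4)=4, max(0,4)=4, max(0,-3)=0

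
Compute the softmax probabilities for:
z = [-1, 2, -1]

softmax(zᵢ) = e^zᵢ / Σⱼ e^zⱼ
p = [0.0453, 0.9094, 0.0453]

exp(z) = [0.3679, 7.389, 0.3679]
Sum = 8.125
p = [0.0453, 0.9094, 0.0453]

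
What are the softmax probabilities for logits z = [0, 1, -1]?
p = [0.2447, 0.6652, 0.09]

exp(z) = [1, 2.718, 0.3679]
Sum = 4.086
p = [0.2447, 0.6652, 0.09]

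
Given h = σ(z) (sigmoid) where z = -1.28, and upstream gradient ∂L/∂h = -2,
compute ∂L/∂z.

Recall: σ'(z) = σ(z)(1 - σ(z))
∂L/∂z = -0.3404

σ(-1.28) = 0.2176
σ'(-1.28) = σ(-1.28)(1 - σ(-1.28)) = 0.2176 × 0.7824 = 0.1702
∂L/∂z = ∂L/∂h · σ'(z) = -2 × 0.1702 = -0.3404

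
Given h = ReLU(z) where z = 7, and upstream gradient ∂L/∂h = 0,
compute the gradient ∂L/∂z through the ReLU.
∂L/∂z = 0

h = ReLU(7) = 7
Since z > 0: ∂h/∂z = 1
∂L/∂z = ∂L/∂h · ∂h/∂z = 0 × 1 = 0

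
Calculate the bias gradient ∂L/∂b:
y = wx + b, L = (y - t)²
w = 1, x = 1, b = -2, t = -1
∂L/∂b = 0

y = wx + b = (1)(1) + -2 = -1
∂L/∂y = 2(y - t) = 2(-1 - -1) = 0
∂y/∂b = 1
∂L/∂b = ∂L/∂y · ∂y/∂b = 0 × 1 = 0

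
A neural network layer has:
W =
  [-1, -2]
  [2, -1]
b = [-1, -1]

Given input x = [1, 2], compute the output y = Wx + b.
y = [-6, -1]

Wx = [-1×1 + -2×2, 2×1 + -1×2]
   = [-5, 0]
y = Wx + b = [-5 + -1, 0 + -1] = [-6, -1]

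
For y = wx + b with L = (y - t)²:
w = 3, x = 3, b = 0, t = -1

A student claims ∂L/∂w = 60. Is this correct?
Correct

y = (3)(3) + 0 = 9
∂L/∂y = 2(y - t) = 2(9 - -1) = 20
∂y/∂w = x = 3
∂L/∂w = 20 × 3 = 60

Claimed value: 60
Correct: The correct gradient is 60.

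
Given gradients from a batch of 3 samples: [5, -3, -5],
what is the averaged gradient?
Average gradient = -1

Average = (1/3)(5 + -3 + -5) = -3/3 = -1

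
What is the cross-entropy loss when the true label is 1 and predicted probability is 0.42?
L = 0.8675

L = -1·log(0.42) - 0·log(0.58) = -log(0.42) = 0.8675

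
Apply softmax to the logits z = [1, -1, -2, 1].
p = [0.4576, 0.0619, 0.0228, 0.4576]

exp(z) = [2.718, 0.3679, 0.1353, 2.718]
Sum = 5.94
p = [0.4576, 0.0619, 0.0228, 0.4576]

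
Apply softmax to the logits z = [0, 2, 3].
p = [0.0351, 0.2595, 0.7054]

exp(z) = [1, 7.389, 20.09]
Sum = 28.47
p = [0.0351, 0.2595, 0.7054]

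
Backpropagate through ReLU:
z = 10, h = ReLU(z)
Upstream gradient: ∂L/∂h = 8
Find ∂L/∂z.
∂L/∂z = 8

h = ReLU(10) = 10
Since z > 0: ∂h/∂z = 1
∂L/∂z = ∂L/∂h · ∂h/∂z = 8 × 1 = 8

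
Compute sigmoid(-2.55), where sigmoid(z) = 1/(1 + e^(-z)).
0.07243

sigmoid(-2.55) = 1/(1 + e^(2.55)) = 1/(1 + 12.81) = 0.07243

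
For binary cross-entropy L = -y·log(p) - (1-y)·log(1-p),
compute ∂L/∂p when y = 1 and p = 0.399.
∂L/∂p = -2.506

∂L/∂p = -y/p + (1-y)/(1-p) = -1/0.399 + 0 = -2.506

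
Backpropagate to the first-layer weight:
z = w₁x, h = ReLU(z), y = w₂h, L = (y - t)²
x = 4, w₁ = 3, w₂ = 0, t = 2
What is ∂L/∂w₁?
∂L/∂w₁ = 0

Forward pass:
z = w₁x = 3×4 = 12
h = ReLU(12) = 12
y = w₂h = 0×12 = 0

Backward pass:
∂L/∂y = 2(y - t) = 2(0 - 2) = -4
∂y/∂h = w₂ = 0
∂h/∂z = 1 (ReLU derivative)
∂z/∂w₁ = x = 4

∂L/∂w₁ = -4 × 0 × 1 × 4 = 0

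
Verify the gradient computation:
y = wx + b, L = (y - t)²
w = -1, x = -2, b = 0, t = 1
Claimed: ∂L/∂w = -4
Correct

y = (-1)(-2) + 0 = 2
∂L/∂y = 2(y - t) = 2(2 - 1) = 2
∂y/∂w = x = -2
∂L/∂w = 2 × -2 = -4

Claimed value: -4
Correct: The correct gradient is -4.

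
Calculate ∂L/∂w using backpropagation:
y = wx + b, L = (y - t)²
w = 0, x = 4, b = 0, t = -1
∂L/∂w = 8

y = wx + b = (0)(4) + 0 = 0
∂L/∂y = 2(y - t) = 2(0 - -1) = 2
∂y/∂w = x = 4
∂L/∂w = ∂L/∂y · ∂y/∂w = 2 × 4 = 8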